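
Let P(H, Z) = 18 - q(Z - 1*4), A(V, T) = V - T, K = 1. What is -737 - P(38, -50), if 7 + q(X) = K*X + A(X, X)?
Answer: -816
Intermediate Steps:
q(X) = -7 + X (q(X) = -7 + (1*X + (X - X)) = -7 + (X + 0) = -7 + X)
P(H, Z) = 29 - Z (P(H, Z) = 18 - (-7 + (Z - 1*4)) = 18 - (-7 + (Z - 4)) = 18 - (-7 + (-4 + Z)) = 18 - (-11 + Z) = 18 + (11 - Z) = 29 - Z)
-737 - P(38, -50) = -737 - (29 - 1*(-50)) = -737 - (29 + 50) = -737 - 1*79 = -737 - 79 = -816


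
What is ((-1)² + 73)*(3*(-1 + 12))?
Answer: 2442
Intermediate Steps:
((-1)² + 73)*(3*(-1 + 12)) = (1 + 73)*(3*11) = 74*33 = 2442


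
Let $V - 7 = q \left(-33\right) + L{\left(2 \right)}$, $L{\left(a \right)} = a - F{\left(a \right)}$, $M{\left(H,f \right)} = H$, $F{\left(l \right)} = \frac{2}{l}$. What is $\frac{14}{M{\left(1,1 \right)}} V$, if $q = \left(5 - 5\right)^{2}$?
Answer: $112$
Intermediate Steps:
$q = 0$ ($q = 0^{2} = 0$)
$L{\left(a \right)} = a - \frac{2}{a}$
$V = 8$ ($V = 7 + \left(0 \left(-33\right) + \left(2 - \frac{2}{2}\right)\right) = 7 + \left(0 + \left(2 - 1\right)\right) = 7 + \left(0 + 1\right) = 7 + 1 = 8$)
$\frac{14}{M{\left(1,1 \right)}} V = \frac{14}{1} \cdot 8 = 14 \cdot 1 \cdot 8 = 14 \cdot 8 = 112$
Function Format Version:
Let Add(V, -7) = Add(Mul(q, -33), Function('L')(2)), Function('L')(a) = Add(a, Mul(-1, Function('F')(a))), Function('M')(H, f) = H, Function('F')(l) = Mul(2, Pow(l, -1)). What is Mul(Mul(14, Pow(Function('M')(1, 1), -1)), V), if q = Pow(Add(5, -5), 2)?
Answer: 112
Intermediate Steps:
q = 0 (q = Pow(0, 2) = 0)
Function('L')(a) = Add(a, Mul(-2, Pow(a, -1))) (Function('L')(a) = Add(a, Mul(-1, Mul(2, Pow(a, -1)))) = Add(a, Mul(-2, Pow(a, -1))))
V = 8 (V = Add(7, Add(Mul(0, -33), Add(2, Mul(-2, Pow(2, -1))))) = Add(7, Add(0, Add(2, Mul(-2, Rational(1, 2))))) = Add(7, Add(0, Add(2, -1))) = Add(7, Add(0, 1)) = Add(7, 1) = 8)
Mul(Mul(14, Pow(Function('M')(1, 1), -1)), V) = Mul(Mul(14, Pow(1, -1)), 8) = Mul(Mul(14, 1), 8) = Mul(14, 8) = 112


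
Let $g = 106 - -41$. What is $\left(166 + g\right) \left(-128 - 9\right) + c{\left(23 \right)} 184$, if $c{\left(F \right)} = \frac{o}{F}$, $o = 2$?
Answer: $-42865$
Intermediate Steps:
$g = 147$ ($g = 106 + 41 = 147$)
$c{\left(F \right)} = \frac{2}{F}$
$\left(166 + g\right) \left(-128 - 9\right) + c{\left(23 \right)} 184 = \left(166 + 147\right) \left(-128 - 9\right) + \frac{2}{23} \cdot 184 = 313 \left(-137\right) + 2 \cdot \frac{1}{23} \cdot 184 = -42881 + \frac{2}{23} \cdot 184 = -42881 + 16 = -42865$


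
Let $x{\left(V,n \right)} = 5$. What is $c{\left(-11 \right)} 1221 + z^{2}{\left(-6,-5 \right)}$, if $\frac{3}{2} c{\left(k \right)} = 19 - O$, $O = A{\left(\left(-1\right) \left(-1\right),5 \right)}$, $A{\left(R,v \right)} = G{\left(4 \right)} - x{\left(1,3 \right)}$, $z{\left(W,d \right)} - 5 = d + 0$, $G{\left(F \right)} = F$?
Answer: $16280$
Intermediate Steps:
$z{\left(W,d \right)} = 5 + d$ ($z{\left(W,d \right)} = 5 + \left(d + 0\right) = 5 + d$)
$A{\left(R,v \right)} = -1$ ($A{\left(R,v \right)} = 4 - 5 = -1$)
$O = -1$
$c{\left(k \right)} = \frac{40}{3}$ ($c{\left(k \right)} = \frac{2 \left(19 - -1\right)}{3} = \frac{2 \left(19 + 1\right)}{3} = \frac{2}{3} \cdot 20 = \frac{40}{3}$)
$c{\left(-11 \right)} 1221 + z^{2}{\left(-6,-5 \right)} = \frac{40}{3} \cdot 1221 + \left(5 - 5\right)^{2} = 16280 + 0^{2} = 16280 + 0 = 16280$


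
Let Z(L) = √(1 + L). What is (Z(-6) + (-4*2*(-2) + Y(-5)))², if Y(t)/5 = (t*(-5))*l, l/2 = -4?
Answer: (984 - I*√5)² ≈ 9.6825e+5 - 4401.0*I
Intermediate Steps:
l = -8 (l = 2*(-4) = -8)
Y(t) = 200*t (Y(t) = 5*((t*(-5))*(-8)) = 5*(-5*t*(-8)) = 5*(40*t) = 200*t)
(Z(-6) + (-4*2*(-2) + Y(-5)))² = (√(1 - 6) + (-4*2*(-2) + 200*(-5)))² = (√(-5) + (-8*(-2) - 1000))² = (I*√5 + (16 - 1000))² = (I*√5 - 984)² = (-984 + I*√5)²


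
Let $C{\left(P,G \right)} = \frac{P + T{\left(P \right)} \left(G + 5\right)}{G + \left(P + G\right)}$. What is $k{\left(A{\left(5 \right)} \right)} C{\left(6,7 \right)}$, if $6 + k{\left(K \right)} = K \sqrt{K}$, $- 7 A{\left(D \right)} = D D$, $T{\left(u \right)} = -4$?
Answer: $\frac{63}{5} + \frac{75 i \sqrt{7}}{14} \approx 12.6 + 14.174 i$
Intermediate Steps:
$A{\left(D \right)} = - \frac{D^{2}}{7}$ ($A{\left(D \right)} = - \frac{D D}{7} = - \frac{D^{2}}{7}$)
$k{\left(K \right)} = -6 + K^{\frac{3}{2}}$ ($k{\left(K \right)} = -6 + K \sqrt{K} = -6 + K^{\frac{3}{2}}$)
$C{\left(P,G \right)} = \frac{-20 + P - 4 G}{P + 2 G}$ ($C{\left(P,G \right)} = \frac{P - 4 \left(G + 5\right)}{G + \left(P + G\right)} = \frac{P - 4 \left(5 + G\right)}{G + \left(G + P\right)} = \frac{P - \left(20 + 4 G\right)}{P + 2 G} = \frac{-20 + P - 4 G}{P + 2 G}$)
$k{\left(A{\left(5 \right)} \right)} C{\left(6,7 \right)} = \left(-6 + \left(- \frac{5^{2}}{7}\right)^{\frac{3}{2}}\right) \frac{-20 + 6 - 28}{6 + 2 \cdot 7} = \left(-6 + \left(\left(- \frac{1}{7}\right) 25\right)^{\frac{3}{2}}\right) \frac{-20 + 6 - 28}{6 + 14} = \left(-6 + \left(- \frac{25}{7}\right)^{\frac{3}{2}}\right) \frac{1}{20} \left(-42\right) = \left(-6 - \frac{125 i \sqrt{7}}{49}\right) \frac{1}{20} \left(-42\right) = \left(-6 - \frac{125 i \sqrt{7}}{49}\right) \left(- \frac{21}{10}\right) = \frac{63}{5} + \frac{75 i \sqrt{7}}{14}$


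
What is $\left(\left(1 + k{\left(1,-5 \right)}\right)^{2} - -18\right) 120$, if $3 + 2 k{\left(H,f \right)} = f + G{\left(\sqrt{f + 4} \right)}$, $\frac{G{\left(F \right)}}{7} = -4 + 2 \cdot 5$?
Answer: $41040$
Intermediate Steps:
$G{\left(F \right)} = 42$ ($G{\left(F \right)} = 7 \left(-4 + 2 \cdot 5\right) = 7 \left(-4 + 10\right) = 7 \cdot 6 = 42$)
$k{\left(H,f \right)} = \frac{39}{2} + \frac{f}{2}$ ($k{\left(H,f \right)} = - \frac{3}{2} + \frac{f + 42}{2} = - \frac{3}{2} + \frac{42 + f}{2} = - \frac{3}{2} + \left(21 + \frac{f}{2}\right) = \frac{39}{2} + \frac{f}{2}$)
$\left(\left(1 + k{\left(1,-5 \right)}\right)^{2} - -18\right) 120 = \left(\left(1 + \left(\frac{39}{2} + \frac{1}{2} \left(-5\right)\right)\right)^{2} - -18\right) 120 = \left(\left(1 + \left(\frac{39}{2} - \frac{5}{2}\right)\right)^{2} + 18\right) 120 = \left(\left(1 + 17\right)^{2} + 18\right) 120 = \left(18^{2} + 18\right) 120 = \left(324 + 18\right) 120 = 342 \cdot 120 = 41040$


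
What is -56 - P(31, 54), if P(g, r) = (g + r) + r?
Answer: -195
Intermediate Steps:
P(g, r) = g + 2*r
-56 - P(31, 54) = -56 - (31 + 2*54) = -56 - (31 + 108) = -56 - 1*139 = -56 - 139 = -195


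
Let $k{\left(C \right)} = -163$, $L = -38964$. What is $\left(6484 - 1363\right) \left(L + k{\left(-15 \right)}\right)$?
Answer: $-200369367$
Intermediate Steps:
$\left(6484 - 1363\right) \left(L + k{\left(-15 \right)}\right) = \left(6484 - 1363\right) \left(-38964 - 163\right) = 5121 \left(-39127\right) = -200369367$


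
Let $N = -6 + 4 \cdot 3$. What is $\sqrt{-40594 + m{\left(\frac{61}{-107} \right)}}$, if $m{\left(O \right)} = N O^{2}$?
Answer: $\frac{2 i \sqrt{116184595}}{107} \approx 201.47 i$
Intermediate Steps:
$N = 6$ ($N = -6 + 12 = 6$)
$m{\left(O \right)} = 6 O^{2}$
$\sqrt{-40594 + m{\left(\frac{61}{-107} \right)}} = \sqrt{-40594 + 6 \left(\frac{61}{-107}\right)^{2}} = \sqrt{-40594 + 6 \left(61 \left(- \frac{1}{107}\right)\right)^{2}} = \sqrt{-40594 + 6 \left(- \frac{61}{107}\right)^{2}} = \sqrt{-40594 + 6 \cdot \frac{3721}{11449}} = \sqrt{-40594 + \frac{22326}{11449}} = \sqrt{- \frac{464738380}{11449}} = \frac{2 i \sqrt{116184595}}{107}$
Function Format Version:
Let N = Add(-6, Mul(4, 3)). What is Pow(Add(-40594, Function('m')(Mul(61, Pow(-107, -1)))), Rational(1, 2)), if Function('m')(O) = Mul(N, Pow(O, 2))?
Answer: Mul(Rational(2, 107), I, Pow(116184595, Rational(1, 2))) ≈ Mul(201.47, I)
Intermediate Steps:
N = 6 (N = Add(-6, 12) = 6)
Function('m')(O) = Mul(6, Pow(O, 2))
Pow(Add(-40594, Function('m')(Mul(61, Pow(-107, -1)))), Rational(1, 2)) = Pow(Add(-40594, Mul(6, Pow(Mul(61, Pow(-107, -1)), 2))), Rational(1, 2)) = Pow(Add(-40594, Mul(6, Pow(Mul(61, Rational(-1, 107)), 2))), Rational(1, 2)) = Pow(Add(-40594, Mul(6, Pow(Rational(-61, 107), 2))), Rational(1, 2)) = Pow(Add(-40594, Mul(6, Rational(3721, 11449))), Rational(1, 2)) = Pow(Add(-40594, Rational(22326, 11449)), Rational(1, 2)) = Pow(Rational(-464738380, 11449), Rational(1, 2)) = Mul(Rational(2, 107), I, Pow(116184595, Rational(1, 2)))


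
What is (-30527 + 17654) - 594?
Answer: -13467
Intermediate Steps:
(-30527 + 17654) - 594 = -12873 - 594 = -13467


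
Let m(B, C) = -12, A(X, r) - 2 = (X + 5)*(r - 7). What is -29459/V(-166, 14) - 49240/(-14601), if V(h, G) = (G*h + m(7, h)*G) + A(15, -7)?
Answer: 566525659/40444770 ≈ 14.007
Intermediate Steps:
A(X, r) = 2 + (-7 + r)*(5 + X) (A(X, r) = 2 + (X + 5)*(r - 7) = 2 + (5 + X)*(-7 + r) = 2 + (-7 + r)*(5 + X))
V(h, G) = -278 - 12*G + G*h (V(h, G) = (G*h - 12*G) + (-33 - 7*15 + 5*(-7) + 15*(-7)) = (-12*G + G*h) + (-33 - 105 - 35 - 105) = (-12*G + G*h) - 278 = -278 - 12*G + G*h)
-29459/V(-166, 14) - 49240/(-14601) = -29459/(-278 - 12*14 + 14*(-166)) - 49240/(-14601) = -29459/(-278 - 168 - 2324) - 49240*(-1/14601) = -29459/(-2770) + 49240/14601 = -29459*(-1/2770) + 49240/14601 = 29459/2770 + 49240/14601 = 566525659/40444770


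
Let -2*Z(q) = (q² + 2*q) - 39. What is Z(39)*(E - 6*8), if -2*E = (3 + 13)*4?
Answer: 62400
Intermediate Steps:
Z(q) = 39/2 - q - q²/2 (Z(q) = -((q² + 2*q) - 39)/2 = -(-39 + q² + 2*q)/2 = 39/2 - q - q²/2)
E = -32 (E = -(3 + 13)*4/2 = -8*4 = -½*64 = -32)
Z(39)*(E - 6*8) = (39/2 - 1*39 - ½*39²)*(-32 - 6*8) = (39/2 - 39 - ½*1521)*(-32 - 48) = (39/2 - 39 - 1521/2)*(-80) = -780*(-80) = 62400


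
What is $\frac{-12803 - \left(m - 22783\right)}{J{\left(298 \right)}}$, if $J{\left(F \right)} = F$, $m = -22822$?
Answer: $\frac{16401}{149} \approx 110.07$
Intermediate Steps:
$\frac{-12803 - \left(m - 22783\right)}{J{\left(298 \right)}} = \frac{-12803 - \left(-22822 - 22783\right)}{298} = \left(-12803 - \left(-22822 - 22783\right)\right) \frac{1}{298} = \left(-12803 - -45605\right) \frac{1}{298} = \left(-12803 + 45605\right) \frac{1}{298} = 32802 \cdot \frac{1}{298} = \frac{16401}{149}$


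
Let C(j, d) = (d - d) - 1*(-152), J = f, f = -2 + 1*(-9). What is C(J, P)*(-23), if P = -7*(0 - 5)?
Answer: -3496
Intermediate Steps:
P = 35 (P = -7*(-5) = 35)
f = -11 (f = -2 - 9 = -11)
J = -11
C(j, d) = 152 (C(j, d) = 0 + 152 = 152)
C(J, P)*(-23) = 152*(-23) = -3496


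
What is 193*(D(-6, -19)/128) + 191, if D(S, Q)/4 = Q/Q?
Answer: 6305/32 ≈ 197.03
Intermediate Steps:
D(S, Q) = 4 (D(S, Q) = 4*(Q/Q) = 4*1 = 4)
193*(D(-6, -19)/128) + 191 = 193*(4/128) + 191 = 193*(4*(1/128)) + 191 = 193*(1/32) + 191 = 193/32 + 191 = 6305/32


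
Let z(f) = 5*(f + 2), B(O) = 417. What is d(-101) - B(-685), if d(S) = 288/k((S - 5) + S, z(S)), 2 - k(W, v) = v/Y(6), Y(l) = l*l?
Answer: -2791/7 ≈ -398.71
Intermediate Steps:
Y(l) = l²
z(f) = 10 + 5*f (z(f) = 5*(2 + f) = 10 + 5*f)
k(W, v) = 2 - v/36 (k(W, v) = 2 - v/(6²) = 2 - v/36)
d(S) = 288/(31/18 - 5*S/36) (d(S) = 288/(2 - (10 + 5*S)/36) = 288/(2 + (-5/18 - 5*S/36)) = 288/(31/18 - 5*S/36))
d(-101) - B(-685) = -10368/(-62 + 5*(-101)) - 1*417 = -10368/(-62 - 505) - 417 = -10368/(-567) - 417 = -10368*(-1/567) - 417 = 128/7 - 417 = -2791/7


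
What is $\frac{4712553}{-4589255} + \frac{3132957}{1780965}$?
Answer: $\frac{399003108226}{544886835405} \approx 0.73227$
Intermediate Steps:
$\frac{4712553}{-4589255} + \frac{3132957}{1780965} = 4712553 \left(- \frac{1}{4589255}\right) + 3132957 \cdot \frac{1}{1780965} = - \frac{4712553}{4589255} + \frac{1044319}{593655} = \frac{399003108226}{544886835405}$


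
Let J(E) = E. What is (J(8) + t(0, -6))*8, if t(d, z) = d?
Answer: 64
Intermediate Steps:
(J(8) + t(0, -6))*8 = (8 + 0)*8 = 8*8 = 64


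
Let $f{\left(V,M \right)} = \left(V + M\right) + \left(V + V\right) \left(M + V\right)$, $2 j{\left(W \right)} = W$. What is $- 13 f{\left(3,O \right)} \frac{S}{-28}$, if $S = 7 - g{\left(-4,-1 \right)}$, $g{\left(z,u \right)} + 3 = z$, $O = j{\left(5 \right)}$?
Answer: $\frac{1001}{4} \approx 250.25$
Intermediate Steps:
$j{\left(W \right)} = \frac{W}{2}$
$O = \frac{5}{2}$ ($O = \frac{1}{2} \cdot 5 = \frac{5}{2} \approx 2.5$)
$g{\left(z,u \right)} = -3 + z$
$S = 14$ ($S = 7 - \left(-3 - 4\right) = 7 - -7 = 7 + 7 = 14$)
$f{\left(V,M \right)} = M + V + 2 V \left(M + V\right)$ ($f{\left(V,M \right)} = \left(M + V\right) + 2 V \left(M + V\right) = M + V + 2 V \left(M + V\right)$)
$- 13 f{\left(3,O \right)} \frac{S}{-28} = - 13 \left(\frac{5}{2} + 3 + 2 \cdot 3^{2} + 2 \cdot \frac{5}{2} \cdot 3\right) \frac{14}{-28} = - 13 \left(\frac{5}{2} + 3 + 2 \cdot 9 + 15\right) 14 \left(- \frac{1}{28}\right) = - 13 \left(\frac{5}{2} + 3 + 18 + 15\right) \left(- \frac{1}{2}\right) = \left(-13\right) \frac{77}{2} \left(- \frac{1}{2}\right) = \left(- \frac{1001}{2}\right) \left(- \frac{1}{2}\right) = \frac{1001}{4}$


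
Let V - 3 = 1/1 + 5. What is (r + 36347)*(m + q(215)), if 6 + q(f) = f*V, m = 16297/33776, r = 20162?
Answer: 3682702888309/33776 ≈ 1.0903e+8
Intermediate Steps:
V = 9 (V = 3 + (1/1 + 5) = 3 + (1 + 5) = 3 + 6 = 9)
m = 16297/33776 (m = 16297*(1/33776) = 16297/33776 ≈ 0.48250)
q(f) = -6 + 9*f (q(f) = -6 + f*9 = -6 + 9*f)
(r + 36347)*(m + q(215)) = (20162 + 36347)*(16297/33776 + (-6 + 9*215)) = 56509*(16297/33776 + (-6 + 1935)) = 56509*(16297/33776 + 1929) = 56509*(65170201/33776) = 3682702888309/33776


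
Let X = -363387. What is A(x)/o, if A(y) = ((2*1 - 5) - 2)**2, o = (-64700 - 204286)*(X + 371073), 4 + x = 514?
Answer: -25/2067426396 ≈ -1.2092e-8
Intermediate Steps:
x = 510 (x = -4 + 514 = 510)
o = -2067426396 (o = (-64700 - 204286)*(-363387 + 371073) = -268986*7686 = -2067426396)
A(y) = 25 (A(y) = ((2 - 5) - 2)**2 = (-3 - 2)**2 = (-5)**2 = 25)
A(x)/o = 25/(-2067426396) = 25*(-1/2067426396) = -25/2067426396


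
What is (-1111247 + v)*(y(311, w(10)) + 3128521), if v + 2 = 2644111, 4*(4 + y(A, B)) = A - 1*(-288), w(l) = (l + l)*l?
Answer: 9591628743477/2 ≈ 4.7958e+12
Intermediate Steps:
w(l) = 2*l² (w(l) = (2*l)*l = 2*l²)
y(A, B) = 68 + A/4 (y(A, B) = -4 + (A - 1*(-288))/4 = -4 + (A + 288)/4 = -4 + (288 + A)/4 = -4 + (72 + A/4) = 68 + A/4)
v = 2644109 (v = -2 + 2644111 = 2644109)
(-1111247 + v)*(y(311, w(10)) + 3128521) = (-1111247 + 2644109)*((68 + (¼)*311) + 3128521) = 1532862*((68 + 311/4) + 3128521) = 1532862*(583/4 + 3128521) = 1532862*(12514667/4) = 9591628743477/2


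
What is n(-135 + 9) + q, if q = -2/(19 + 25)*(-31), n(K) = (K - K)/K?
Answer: 31/22 ≈ 1.4091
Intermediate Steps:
n(K) = 0 (n(K) = 0/K = 0)
q = 31/22 (q = -2/44*(-31) = -2*1/44*(-31) = -1/22*(-31) = 31/22 ≈ 1.4091)
n(-135 + 9) + q = 0 + 31/22 = 31/22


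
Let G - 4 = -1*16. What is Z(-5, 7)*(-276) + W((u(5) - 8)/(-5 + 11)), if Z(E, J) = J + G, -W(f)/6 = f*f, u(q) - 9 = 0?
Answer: 8279/6 ≈ 1379.8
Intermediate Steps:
u(q) = 9 (u(q) = 9 + 0 = 9)
G = -12 (G = 4 - 1*16 = 4 - 16 = -12)
W(f) = -6*f² (W(f) = -6*f*f = -6*f²)
Z(E, J) = -12 + J (Z(E, J) = J - 12 = -12 + J)
Z(-5, 7)*(-276) + W((u(5) - 8)/(-5 + 11)) = (-12 + 7)*(-276) - 6*(9 - 8)²/(-5 + 11)² = -5*(-276) - 6*(1/6)² = 1380 - 6*(1*(⅙))² = 1380 - 6*(⅙)² = 1380 - 6*1/36 = 1380 - ⅙ = 8279/6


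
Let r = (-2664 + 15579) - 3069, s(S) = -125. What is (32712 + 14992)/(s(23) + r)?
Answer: 47704/9721 ≈ 4.9073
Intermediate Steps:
r = 9846 (r = 12915 - 3069 = 9846)
(32712 + 14992)/(s(23) + r) = (32712 + 14992)/(-125 + 9846) = 47704/9721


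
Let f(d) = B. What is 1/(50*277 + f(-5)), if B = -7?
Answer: 1/13843 ≈ 7.2239e-5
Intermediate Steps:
f(d) = -7
1/(50*277 + f(-5)) = 1/(50*277 - 7) = 1/(13850 - 7) = 1/13843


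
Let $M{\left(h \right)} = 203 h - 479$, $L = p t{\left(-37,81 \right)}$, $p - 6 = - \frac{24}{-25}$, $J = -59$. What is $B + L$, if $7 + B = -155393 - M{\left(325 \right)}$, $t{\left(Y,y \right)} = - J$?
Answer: $- \frac{5512134}{25} \approx -2.2049 \cdot 10^{5}$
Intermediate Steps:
$t{\left(Y,y \right)} = 59$ ($t{\left(Y,y \right)} = \left(-1\right) \left(-59\right) = 59$)
$p = \frac{174}{25}$ ($p = 6 - \frac{24}{-25} = 6 - - \frac{24}{25} = 6 + \frac{24}{25} = \frac{174}{25} \approx 6.96$)
$L = \frac{10266}{25}$ ($L = \frac{174}{25} \cdot 59 = \frac{10266}{25} \approx 410.64$)
$M{\left(h \right)} = -479 + 203 h$
$B = -220896$ ($B = -7 - \left(154914 + 65975\right) = -7 - 220889 = -220896$)
$B + L = -220896 + \frac{10266}{25} = - \frac{5512134}{25}$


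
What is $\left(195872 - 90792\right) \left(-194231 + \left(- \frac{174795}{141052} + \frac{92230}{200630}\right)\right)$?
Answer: $- \frac{14439610665540246150}{707481569} \approx -2.041 \cdot 10^{10}$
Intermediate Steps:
$\left(195872 - 90792\right) \left(-194231 + \left(- \frac{174795}{141052} + \frac{92230}{200630}\right)\right) = 105080 \left(-194231 + \left(\left(-174795\right) \frac{1}{141052} + 92230 \cdot \frac{1}{200630}\right)\right) = 105080 \left(-194231 + \left(- \frac{174795}{141052} + \frac{9223}{20063}\right)\right) = 105080 \left(-194231 - \frac{2205989489}{2829926276}\right) = 105080 \left(- \frac{549661616503245}{2829926276}\right) = - \frac{14439610665540246150}{707481569}$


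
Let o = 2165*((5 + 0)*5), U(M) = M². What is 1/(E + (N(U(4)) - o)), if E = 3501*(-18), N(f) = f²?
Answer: -1/116887 ≈ -8.5553e-6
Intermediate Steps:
E = -63018
o = 54125 (o = 2165*(5*5) = 2165*25 = 54125)
1/(E + (N(U(4)) - o)) = 1/(-63018 + ((4²)² - 1*54125)) = 1/(-63018 + (16² - 54125)) = 1/(-63018 + (256 - 54125)) = 1/(-63018 - 53869) = 1/(-116887) = -1/116887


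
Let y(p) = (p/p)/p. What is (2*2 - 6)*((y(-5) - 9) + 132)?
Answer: -1228/5 ≈ -245.60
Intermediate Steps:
y(p) = 1/p
(2*2 - 6)*((y(-5) - 9) + 132) = (2*2 - 6)*((1/(-5) - 9) + 132) = (4 - 6)*((-⅕ - 9) + 132) = -2*(-46/5 + 132) = -2*614/5 = -1228/5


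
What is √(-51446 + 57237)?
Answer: √5791 ≈ 76.099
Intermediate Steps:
√(-51446 + 57237) = √5791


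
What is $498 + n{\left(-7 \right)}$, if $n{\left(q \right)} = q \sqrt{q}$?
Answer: $498 - 7 i \sqrt{7} \approx 498.0 - 18.52 i$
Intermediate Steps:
$n{\left(q \right)} = q^{\frac{3}{2}}$
$498 + n{\left(-7 \right)} = 498 + \left(-7\right)^{\frac{3}{2}} = 498 - 7 i \sqrt{7}$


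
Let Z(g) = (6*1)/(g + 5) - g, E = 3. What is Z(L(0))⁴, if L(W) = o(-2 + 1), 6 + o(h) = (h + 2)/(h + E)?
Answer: 28561/16 ≈ 1785.1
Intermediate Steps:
o(h) = -6 + (2 + h)/(3 + h) (o(h) = -6 + (h + 2)/(h + 3) = -6 + (2 + h)/(3 + h))
L(W) = -11/2 (L(W) = (-16 - 5*(-2 + 1))/(3 + (-2 + 1)) = (-16 - 5*(-1))/(3 - 1) = (-16 + 5)/2 = (½)*(-11) = -11/2)
Z(g) = -g + 6/(5 + g) (Z(g) = 6/(5 + g) - g = -g + 6/(5 + g))
Z(L(0))⁴ = ((6 - (-11/2)² - 5*(-11/2))/(5 - 11/2))⁴ = ((6 - 1*121/4 + 55/2)/(-½))⁴ = (-2*(6 - 121/4 + 55/2))⁴ = (-2*13/4)⁴ = (-13/2)⁴ = 28561/16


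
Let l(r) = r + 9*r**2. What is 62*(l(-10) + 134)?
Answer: 63488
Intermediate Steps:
62*(l(-10) + 134) = 62*(-10*(1 + 9*(-10)) + 134) = 62*(-10*(1 - 90) + 134) = 62*(-10*(-89) + 134) = 62*(890 + 134) = 62*1024 = 63488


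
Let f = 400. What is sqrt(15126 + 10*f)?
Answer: sqrt(19126) ≈ 138.30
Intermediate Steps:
sqrt(15126 + 10*f) = sqrt(15126 + 10*400) = sqrt(15126 + 4000) = sqrt(19126)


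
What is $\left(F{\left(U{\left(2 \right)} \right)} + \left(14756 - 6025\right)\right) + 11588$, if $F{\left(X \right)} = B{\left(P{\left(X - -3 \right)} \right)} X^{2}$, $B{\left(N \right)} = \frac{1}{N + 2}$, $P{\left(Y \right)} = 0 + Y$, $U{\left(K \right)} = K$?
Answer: $\frac{142237}{7} \approx 20320.0$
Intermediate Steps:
$P{\left(Y \right)} = Y$
$B{\left(N \right)} = \frac{1}{2 + N}$
$F{\left(X \right)} = \frac{X^{2}}{5 + X}$ ($F{\left(X \right)} = \frac{X^{2}}{2 + \left(X - -3\right)} = \frac{X^{2}}{2 + \left(X + 3\right)} = \frac{X^{2}}{2 + \left(3 + X\right)} = \frac{X^{2}}{5 + X}$)
$\left(F{\left(U{\left(2 \right)} \right)} + \left(14756 - 6025\right)\right) + 11588 = \left(\frac{2^{2}}{5 + 2} + \left(14756 - 6025\right)\right) + 11588 = \left(\frac{4}{7} + 8731\right) + 11588 = \frac{61121}{7} + 11588 = \frac{142237}{7}$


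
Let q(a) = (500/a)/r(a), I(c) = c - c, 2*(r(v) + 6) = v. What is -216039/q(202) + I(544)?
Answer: -414578841/50 ≈ -8.2916e+6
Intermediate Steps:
r(v) = -6 + v/2
I(c) = 0
q(a) = 500/(a*(-6 + a/2)) (q(a) = (500/a)/(-6 + a/2) = 500/(a*(-6 + a/2)))
-216039/q(202) + I(544) = -216039/(1000/(202*(-12 + 202))) + 0 = -216039/(1000*(1/202)/190) + 0 = -216039/(1000*(1/202)*(1/190)) + 0 = -216039/50/1919 + 0 = -216039*1919/50 + 0 = -414578841/50 + 0 = -414578841/50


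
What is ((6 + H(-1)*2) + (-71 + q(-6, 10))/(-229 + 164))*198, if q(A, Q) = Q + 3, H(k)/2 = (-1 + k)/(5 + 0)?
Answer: 68112/65 ≈ 1047.9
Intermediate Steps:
H(k) = -⅖ + 2*k/5 (H(k) = 2*((-1 + k)/(5 + 0)) = 2*((-1 + k)/5) = 2*((-1 + k)*(⅕)) = 2*(-⅕ + k/5) = -⅖ + 2*k/5)
q(A, Q) = 3 + Q
((6 + H(-1)*2) + (-71 + q(-6, 10))/(-229 + 164))*198 = ((6 + (-⅖ + (⅖)*(-1))*2) + (-71 + (3 + 10))/(-229 + 164))*198 = ((6 + (-⅖ - ⅖)*2) + (-71 + 13)/(-65))*198 = ((6 - ⅘*2) - 58*(-1/65))*198 = ((6 - 8/5) + 58/65)*198 = (22/5 + 58/65)*198 = (344/65)*198 = 68112/65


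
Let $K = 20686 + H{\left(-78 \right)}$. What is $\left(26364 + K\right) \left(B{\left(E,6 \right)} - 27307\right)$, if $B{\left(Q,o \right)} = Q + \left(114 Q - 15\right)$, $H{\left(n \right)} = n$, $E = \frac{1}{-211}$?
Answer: $- \frac{270796257404}{211} \approx -1.2834 \cdot 10^{9}$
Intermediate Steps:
$E = - \frac{1}{211} \approx -0.0047393$
$B{\left(Q,o \right)} = -15 + 115 Q$ ($B{\left(Q,o \right)} = Q + \left(-15 + 114 Q\right) = -15 + 115 Q$)
$K = 20608$ ($K = 20686 - 78 = 20608$)
$\left(26364 + K\right) \left(B{\left(E,6 \right)} - 27307\right) = \left(26364 + 20608\right) \left(\left(-15 + 115 \left(- \frac{1}{211}\right)\right) - 27307\right) = 46972 \left(\left(-15 - \frac{115}{211}\right) - 27307\right) = 46972 \left(- \frac{3280}{211} - 27307\right) = 46972 \left(- \frac{5765057}{211}\right) = - \frac{270796257404}{211}$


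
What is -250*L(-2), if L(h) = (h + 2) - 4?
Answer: 1000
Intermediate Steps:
L(h) = -2 + h (L(h) = (2 + h) - 4 = -2 + h)
-250*L(-2) = -250*(-2 - 2) = -250*(-4) = 1000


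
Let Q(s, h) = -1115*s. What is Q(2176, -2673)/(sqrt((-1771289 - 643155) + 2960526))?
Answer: -1213120*sqrt(546082)/273041 ≈ -3283.3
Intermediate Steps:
Q(2176, -2673)/(sqrt((-1771289 - 643155) + 2960526)) = (-1115*2176)/(sqrt((-1771289 - 643155) + 2960526)) = -2426240/sqrt(-2414444 + 2960526) = -2426240*sqrt(546082)/546082 = -1213120*sqrt(546082)/273041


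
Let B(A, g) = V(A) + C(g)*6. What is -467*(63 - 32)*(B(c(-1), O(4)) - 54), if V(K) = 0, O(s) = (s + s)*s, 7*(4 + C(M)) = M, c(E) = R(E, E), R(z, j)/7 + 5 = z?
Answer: 5124858/7 ≈ 7.3212e+5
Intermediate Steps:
R(z, j) = -35 + 7*z
c(E) = -35 + 7*E
C(M) = -4 + M/7
O(s) = 2*s² (O(s) = (2*s)*s = 2*s²)
B(A, g) = -24 + 6*g/7 (B(A, g) = 0 + (-4 + g/7)*6 = 0 + (-24 + 6*g/7) = -24 + 6*g/7)
-467*(63 - 32)*(B(c(-1), O(4)) - 54) = -467*(63 - 32)*((-24 + 6*(2*4²)/7) - 54) = -14477*((-24 + 6*(2*16)/7) - 54) = -14477*((-24 + (6/7)*32) - 54) = -14477*((-24 + 192/7) - 54) = -14477*(24/7 - 54) = -14477*(-354)/7 = -467*(-10974/7) = 5124858/7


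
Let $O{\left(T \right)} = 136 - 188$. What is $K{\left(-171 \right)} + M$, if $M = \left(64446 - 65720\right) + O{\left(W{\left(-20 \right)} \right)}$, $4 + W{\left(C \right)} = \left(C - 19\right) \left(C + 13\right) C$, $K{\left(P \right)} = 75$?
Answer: $-1251$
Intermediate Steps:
$W{\left(C \right)} = -4 + C \left(-19 + C\right) \left(13 + C\right)$ ($W{\left(C \right)} = -4 + \left(C - 19\right) \left(C + 13\right) C = -4 + \left(-19 + C\right) \left(13 + C\right) C = -4 + C \left(-19 + C\right) \left(13 + C\right)$)
$O{\left(T \right)} = -52$ ($O{\left(T \right)} = 136 - 188 = -52$)
$M = -1326$ ($M = \left(64446 - 65720\right) - 52 = -1274 - 52 = -1326$)
$K{\left(-171 \right)} + M = 75 - 1326 = -1251$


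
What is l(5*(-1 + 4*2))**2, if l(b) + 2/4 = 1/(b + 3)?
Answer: 81/361 ≈ 0.22438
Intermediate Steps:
l(b) = -1/2 + 1/(3 + b) (l(b) = -1/2 + 1/(b + 3) = -1/2 + 1/(3 + b))
l(5*(-1 + 4*2))**2 = ((-1 - 5*(-1 + 4*2))/(2*(3 + 5*(-1 + 4*2))))**2 = ((-1 - 5*(-1 + 8))/(2*(3 + 5*(-1 + 8))))**2 = ((-1 - 5*7)/(2*(3 + 5*7)))**2 = ((-1 - 1*35)/(2*(3 + 35)))**2 = ((1/2)*(-1 - 35)/38)**2 = ((1/2)*(1/38)*(-36))**2 = (-9/19)**2 = 81/361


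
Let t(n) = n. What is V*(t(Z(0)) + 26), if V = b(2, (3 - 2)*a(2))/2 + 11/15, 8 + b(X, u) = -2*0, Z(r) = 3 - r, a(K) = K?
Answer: -1421/15 ≈ -94.733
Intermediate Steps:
b(X, u) = -8 (b(X, u) = -8 - 2*0 = -8 + 0 = -8)
V = -49/15 (V = -8/2 + 11/15 = -8*½ + 11*(1/15) = -4 + 11/15 = -49/15 ≈ -3.2667)
V*(t(Z(0)) + 26) = -49*((3 - 1*0) + 26)/15 = -49*((3 + 0) + 26)/15 = -49*(3 + 26)/15 = -49/15*29 = -1421/15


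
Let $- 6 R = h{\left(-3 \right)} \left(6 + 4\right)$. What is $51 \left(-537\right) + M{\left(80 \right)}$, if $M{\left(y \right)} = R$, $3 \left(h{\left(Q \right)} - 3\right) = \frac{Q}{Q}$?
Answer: $- \frac{246533}{9} \approx -27393.0$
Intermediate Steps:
$h{\left(Q \right)} = \frac{10}{3}$ ($h{\left(Q \right)} = 3 + \frac{Q \frac{1}{Q}}{3} = 3 + \frac{1}{3} \cdot 1 = 3 + \frac{1}{3} = \frac{10}{3}$)
$R = - \frac{50}{9}$ ($R = - \frac{\frac{10}{3} \left(6 + 4\right)}{6} = - \frac{\frac{10}{3} \cdot 10}{6} = \left(- \frac{1}{6}\right) \frac{100}{3} = - \frac{50}{9} \approx -5.5556$)
$M{\left(y \right)} = - \frac{50}{9}$
$51 \left(-537\right) + M{\left(80 \right)} = 51 \left(-537\right) - \frac{50}{9} = -27387 - \frac{50}{9} = - \frac{246533}{9}$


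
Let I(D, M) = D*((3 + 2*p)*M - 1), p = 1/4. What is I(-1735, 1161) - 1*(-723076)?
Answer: -12650723/2 ≈ -6.3254e+6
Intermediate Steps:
p = ¼ ≈ 0.25000
I(D, M) = D*(-1 + 7*M/2) (I(D, M) = D*((3 + 2*(¼))*M - 1) = D*((3 + ½)*M - 1) = D*(7*M/2 - 1) = D*(-1 + 7*M/2))
I(-1735, 1161) - 1*(-723076) = (½)*(-1735)*(-2 + 7*1161) - 1*(-723076) = (½)*(-1735)*(-2 + 8127) + 723076 = (½)*(-1735)*8125 + 723076 = -14096875/2 + 723076 = -12650723/2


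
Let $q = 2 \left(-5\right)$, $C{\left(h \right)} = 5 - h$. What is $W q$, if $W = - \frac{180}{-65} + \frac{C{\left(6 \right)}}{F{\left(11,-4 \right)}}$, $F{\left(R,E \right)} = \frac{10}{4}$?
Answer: $- \frac{308}{13} \approx -23.692$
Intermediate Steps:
$F{\left(R,E \right)} = \frac{5}{2}$ ($F{\left(R,E \right)} = 10 \cdot \frac{1}{4} = \frac{5}{2}$)
$q = -10$
$W = \frac{154}{65}$ ($W = - \frac{180}{-65} + \frac{5 - 6}{\frac{5}{2}} = \left(-180\right) \left(- \frac{1}{65}\right) + \left(5 - 6\right) \frac{2}{5} = \frac{36}{13} - \frac{2}{5} = \frac{154}{65} \approx 2.3692$)
$W q = \frac{154}{65} \left(-10\right) = - \frac{308}{13}$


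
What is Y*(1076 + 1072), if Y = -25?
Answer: -53700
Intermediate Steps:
Y*(1076 + 1072) = -25*(1076 + 1072) = -25*2148 = -53700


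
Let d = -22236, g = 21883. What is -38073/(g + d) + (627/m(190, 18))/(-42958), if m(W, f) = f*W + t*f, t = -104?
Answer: 843938532167/7824713784 ≈ 107.86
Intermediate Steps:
m(W, f) = -104*f + W*f (m(W, f) = f*W - 104*f = W*f - 104*f = -104*f + W*f)
-38073/(g + d) + (627/m(190, 18))/(-42958) = -38073/(21883 - 22236) + (627/((18*(-104 + 190))))/(-42958) = -38073/(-353) + (627/((18*86)))*(-1/42958) = -38073*(-1/353) + (627/1548)*(-1/42958) = 38073/353 + (627*(1/1548))*(-1/42958) = 38073/353 + (209/516)*(-1/42958) = 38073/353 - 209/22166328 = 843938532167/7824713784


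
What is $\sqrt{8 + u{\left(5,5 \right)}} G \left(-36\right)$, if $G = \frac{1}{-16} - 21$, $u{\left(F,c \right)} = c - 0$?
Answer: $\frac{3033 \sqrt{13}}{4} \approx 2733.9$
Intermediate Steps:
$u{\left(F,c \right)} = c$ ($u{\left(F,c \right)} = c + 0 = c$)
$G = - \frac{337}{16}$ ($G = - \frac{1}{16} - 21 = - \frac{337}{16} \approx -21.063$)
$\sqrt{8 + u{\left(5,5 \right)}} G \left(-36\right) = \sqrt{8 + 5} \left(- \frac{337}{16}\right) \left(-36\right) = \sqrt{13} \left(- \frac{337}{16}\right) \left(-36\right) = - \frac{337 \sqrt{13}}{16} \left(-36\right) = \frac{3033 \sqrt{13}}{4}$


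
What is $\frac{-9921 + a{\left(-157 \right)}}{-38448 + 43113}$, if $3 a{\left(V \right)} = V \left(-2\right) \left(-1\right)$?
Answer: $- \frac{30077}{13995} \approx -2.1491$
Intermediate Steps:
$a{\left(V \right)} = \frac{2 V}{3}$ ($a{\left(V \right)} = \frac{V \left(-2\right) \left(-1\right)}{3} = \frac{- 2 V \left(-1\right)}{3} = \frac{2 V}{3}$)
$\frac{-9921 + a{\left(-157 \right)}}{-38448 + 43113} = \frac{-9921 + \frac{2}{3} \left(-157\right)}{-38448 + 43113} = \frac{-9921 - \frac{314}{3}}{4665} = \left(- \frac{30077}{3}\right) \frac{1}{4665} = - \frac{30077}{13995}$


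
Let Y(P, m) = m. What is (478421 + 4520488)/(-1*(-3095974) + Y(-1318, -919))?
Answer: 1666303/1031685 ≈ 1.6151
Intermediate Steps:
(478421 + 4520488)/(-1*(-3095974) + Y(-1318, -919)) = (478421 + 4520488)/(-1*(-3095974) - 919) = 4998909/(3095974 - 919) = 4998909/3095055 = 4998909*(1/3095055) = 1666303/1031685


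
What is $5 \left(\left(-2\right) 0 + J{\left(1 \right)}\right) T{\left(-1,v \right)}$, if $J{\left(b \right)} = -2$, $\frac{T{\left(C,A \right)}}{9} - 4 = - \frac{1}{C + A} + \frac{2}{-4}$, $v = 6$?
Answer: $-297$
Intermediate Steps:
$T{\left(C,A \right)} = \frac{63}{2} - \frac{9}{A + C}$ ($T{\left(C,A \right)} = 36 + 9 \left(- \frac{1}{C + A} + \frac{2}{-4}\right) = 36 + 9 \left(- \frac{1}{A + C} + 2 \left(- \frac{1}{4}\right)\right) = 36 + 9 \left(- \frac{1}{A + C} - \frac{1}{2}\right) = 36 + 9 \left(- \frac{1}{2} - \frac{1}{A + C}\right) = 36 - \left(\frac{9}{2} + \frac{9}{A + C}\right) = \frac{63}{2} - \frac{9}{A + C}$)
$5 \left(\left(-2\right) 0 + J{\left(1 \right)}\right) T{\left(-1,v \right)} = 5 \left(\left(-2\right) 0 - 2\right) \frac{9 \left(-2 + 7 \cdot 6 + 7 \left(-1\right)\right)}{2 \left(6 - 1\right)} = 5 \left(0 - 2\right) \frac{9 \left(-2 + 42 - 7\right)}{2 \cdot 5} = 5 \left(-2\right) \frac{9}{2} \cdot \frac{1}{5} \cdot 33 = \left(-10\right) \frac{297}{10} = -297$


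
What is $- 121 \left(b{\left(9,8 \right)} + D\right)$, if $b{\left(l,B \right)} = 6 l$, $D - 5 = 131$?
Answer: $-22990$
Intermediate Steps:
$D = 136$ ($D = 5 + 131 = 136$)
$- 121 \left(b{\left(9,8 \right)} + D\right) = - 121 \left(6 \cdot 9 + 136\right) = - 121 \left(54 + 136\right) = \left(-121\right) 190 = -22990$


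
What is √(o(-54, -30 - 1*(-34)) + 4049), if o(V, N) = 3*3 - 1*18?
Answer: 2*√1010 ≈ 63.561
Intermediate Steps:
o(V, N) = -9 (o(V, N) = 9 - 18 = -9)
√(o(-54, -30 - 1*(-34)) + 4049) = √(-9 + 4049) = √4040 = 2*√1010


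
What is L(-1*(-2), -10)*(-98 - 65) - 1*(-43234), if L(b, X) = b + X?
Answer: 44538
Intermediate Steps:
L(b, X) = X + b
L(-1*(-2), -10)*(-98 - 65) - 1*(-43234) = (-10 - 1*(-2))*(-98 - 65) - 1*(-43234) = (-10 + 2)*(-163) + 43234 = -8*(-163) + 43234 = 1304 + 43234 = 44538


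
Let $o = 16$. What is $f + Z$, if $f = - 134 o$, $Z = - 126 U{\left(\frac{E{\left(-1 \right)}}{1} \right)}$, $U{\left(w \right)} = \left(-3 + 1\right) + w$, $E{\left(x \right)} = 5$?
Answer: $-2522$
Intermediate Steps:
$U{\left(w \right)} = -2 + w$
$Z = -378$ ($Z = - 126 \left(-2 + \frac{5}{1}\right) = - 126 \left(-2 + 5 \cdot 1\right) = - 126 \left(-2 + 5\right) = \left(-126\right) 3 = -378$)
$f = -2144$ ($f = \left(-134\right) 16 = -2144$)
$f + Z = -2144 - 378 = -2522$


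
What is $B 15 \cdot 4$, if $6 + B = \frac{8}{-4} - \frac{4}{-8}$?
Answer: $-450$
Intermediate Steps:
$B = - \frac{15}{2}$ ($B = -6 + \left(\frac{8}{-4} - \frac{4}{-8}\right) = -6 + \left(8 \left(- \frac{1}{4}\right) - - \frac{1}{2}\right) = -6 + \left(-2 + \frac{1}{2}\right) = -6 - \frac{3}{2} = - \frac{15}{2} \approx -7.5$)
$B 15 \cdot 4 = \left(- \frac{15}{2}\right) 15 \cdot 4 = \left(- \frac{225}{2}\right) 4 = -450$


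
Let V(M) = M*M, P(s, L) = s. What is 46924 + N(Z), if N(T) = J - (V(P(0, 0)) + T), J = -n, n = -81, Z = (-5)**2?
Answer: 46980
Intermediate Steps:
V(M) = M**2
Z = 25
J = 81 (J = -1*(-81) = 81)
N(T) = 81 - T (N(T) = 81 - (0**2 + T) = 81 - (0 + T) = 81 - T)
46924 + N(Z) = 46924 + (81 - 1*25) = 46924 + (81 - 25) = 46924 + 56 = 46980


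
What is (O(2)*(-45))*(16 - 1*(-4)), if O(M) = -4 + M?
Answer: 1800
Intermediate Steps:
(O(2)*(-45))*(16 - 1*(-4)) = ((-4 + 2)*(-45))*(16 - 1*(-4)) = (-2*(-45))*(16 + 4) = 90*20 = 1800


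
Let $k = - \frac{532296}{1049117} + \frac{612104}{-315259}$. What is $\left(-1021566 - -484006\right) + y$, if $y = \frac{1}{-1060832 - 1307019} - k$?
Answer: $- \frac{420989006671576269686951}{783151507892634853} \approx -5.3756 \cdot 10^{5}$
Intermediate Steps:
$k = - \frac{809979816832}{330743576303}$ ($k = \left(-532296\right) \frac{1}{1049117} + 612104 \left(- \frac{1}{315259}\right) = - \frac{532296}{1049117} - \frac{612104}{315259} = - \frac{809979816832}{330743576303} \approx -2.449$)
$y = \frac{1917911188521891729}{783151507892634853}$ ($y = \frac{1}{-1060832 - 1307019} - - \frac{809979816832}{330743576303} = \frac{1}{-2367851} + \frac{809979816832}{330743576303} = - \frac{1}{2367851} + \frac{809979816832}{330743576303} = \frac{1917911188521891729}{783151507892634853} \approx 2.449$)
$\left(-1021566 - -484006\right) + y = \left(-1021566 - -484006\right) + \frac{1917911188521891729}{783151507892634853} = \left(-1021566 + 484006\right) + \frac{1917911188521891729}{783151507892634853} = -537560 + \frac{1917911188521891729}{783151507892634853} = - \frac{420989006671576269686951}{783151507892634853}$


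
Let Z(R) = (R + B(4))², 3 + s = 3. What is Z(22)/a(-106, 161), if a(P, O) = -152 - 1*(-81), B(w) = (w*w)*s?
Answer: -484/71 ≈ -6.8169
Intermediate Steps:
s = 0 (s = -3 + 3 = 0)
B(w) = 0 (B(w) = (w*w)*0 = w²*0 = 0)
Z(R) = R² (Z(R) = (R + 0)² = R²)
a(P, O) = -71 (a(P, O) = -152 + 81 = -71)
Z(22)/a(-106, 161) = 22²/(-71) = 484*(-1/71) = -484/71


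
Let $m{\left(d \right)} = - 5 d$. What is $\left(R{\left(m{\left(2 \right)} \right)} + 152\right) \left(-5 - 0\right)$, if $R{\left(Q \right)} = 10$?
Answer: $-810$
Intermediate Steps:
$\left(R{\left(m{\left(2 \right)} \right)} + 152\right) \left(-5 - 0\right) = \left(10 + 152\right) \left(-5 - 0\right) = 162 \left(-5 + 0\right) = 162 \left(-5\right) = -810$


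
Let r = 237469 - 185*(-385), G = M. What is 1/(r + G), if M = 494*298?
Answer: 1/455906 ≈ 2.1934e-6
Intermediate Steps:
M = 147212
G = 147212
r = 308694 (r = 237469 + 71225 = 308694)
1/(r + G) = 1/(308694 + 147212) = 1/455906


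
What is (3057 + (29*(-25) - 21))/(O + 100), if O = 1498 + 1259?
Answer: 2311/2857 ≈ 0.80889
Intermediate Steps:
O = 2757
(3057 + (29*(-25) - 21))/(O + 100) = (3057 + (29*(-25) - 21))/(2757 + 100) = (3057 + (-725 - 21))/2857 = (3057 - 746)*(1/2857) = 2311*(1/2857) = 2311/2857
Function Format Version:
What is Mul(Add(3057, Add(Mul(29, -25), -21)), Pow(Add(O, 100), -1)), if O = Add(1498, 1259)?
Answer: Rational(2311, 2857) ≈ 0.80889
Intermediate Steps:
O = 2757
Mul(Add(3057, Add(Mul(29, -25), -21)), Pow(Add(O, 100), -1)) = Mul(Add(3057, Add(Mul(29, -25), -21)), Pow(Add(2757, 100), -1)) = Mul(Add(3057, Add(-725, -21)), Pow(2857, -1)) = Mul(Add(3057, -746), Rational(1, 2857)) = Mul(2311, Rational(1, 2857)) = Rational(2311, 2857)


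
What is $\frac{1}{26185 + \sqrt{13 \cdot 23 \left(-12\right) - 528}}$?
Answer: $\frac{26185}{685658341} - \frac{14 i \sqrt{21}}{685658341} \approx 3.819 \cdot 10^{-5} - 9.3569 \cdot 10^{-8} i$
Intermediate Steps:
$\frac{1}{26185 + \sqrt{13 \cdot 23 \left(-12\right) - 528}} = \frac{1}{26185 + \sqrt{299 \left(-12\right) - 528}} = \frac{1}{26185 + \sqrt{-3588 - 528}} = \frac{1}{26185 + \sqrt{-4116}} = \frac{1}{26185 + 14 i \sqrt{21}}$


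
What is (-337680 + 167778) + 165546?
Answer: -4356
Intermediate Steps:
(-337680 + 167778) + 165546 = -169902 + 165546 = -4356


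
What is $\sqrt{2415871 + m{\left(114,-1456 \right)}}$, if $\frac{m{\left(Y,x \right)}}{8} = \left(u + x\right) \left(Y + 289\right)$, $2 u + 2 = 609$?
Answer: $3 i \sqrt{144421} \approx 1140.1 i$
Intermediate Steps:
$u = \frac{607}{2}$ ($u = -1 + \frac{1}{2} \cdot 609 = -1 + \frac{609}{2} = \frac{607}{2} \approx 303.5$)
$m{\left(Y,x \right)} = 8 \left(289 + Y\right) \left(\frac{607}{2} + x\right)$ ($m{\left(Y,x \right)} = 8 \left(\frac{607}{2} + x\right) \left(Y + 289\right) = 8 \left(\frac{607}{2} + x\right) \left(289 + Y\right) = 8 \left(289 + Y\right) \left(\frac{607}{2} + x\right)$)
$\sqrt{2415871 + m{\left(114,-1456 \right)}} = \sqrt{2415871 + \left(701692 + 2312 \left(-1456\right) + 2428 \cdot 114 + 8 \cdot 114 \left(-1456\right)\right)} = \sqrt{2415871 + \left(701692 - 3366272 + 276792 - 1327872\right)} = \sqrt{2415871 - 3715660} = \sqrt{-1299789} = 3 i \sqrt{144421}$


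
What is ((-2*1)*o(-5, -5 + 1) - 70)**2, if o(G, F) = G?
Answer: 3600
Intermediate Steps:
((-2*1)*o(-5, -5 + 1) - 70)**2 = (-2*1*(-5) - 70)**2 = (-2*(-5) - 70)**2 = (10 - 70)**2 = (-60)**2 = 3600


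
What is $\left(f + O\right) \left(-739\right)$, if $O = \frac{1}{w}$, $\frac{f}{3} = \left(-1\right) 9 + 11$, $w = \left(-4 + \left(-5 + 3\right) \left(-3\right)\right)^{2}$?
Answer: $- \frac{18475}{4} \approx -4618.8$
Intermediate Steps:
$w = 4$ ($w = \left(-4 - -6\right)^{2} = \left(-4 + 6\right)^{2} = 2^{2} = 4$)
$f = 6$ ($f = 3 \left(\left(-1\right) 9 + 11\right) = 3 \left(-9 + 11\right) = 3 \cdot 2 = 6$)
$O = \frac{1}{4} \approx 0.25$
$\left(f + O\right) \left(-739\right) = \left(6 + \frac{1}{4}\right) \left(-739\right) = \frac{25}{4} \left(-739\right) = - \frac{18475}{4}$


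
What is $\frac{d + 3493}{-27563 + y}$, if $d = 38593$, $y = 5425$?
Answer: $- \frac{21043}{11069} \approx -1.9011$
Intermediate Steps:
$\frac{d + 3493}{-27563 + y} = \frac{38593 + 3493}{-27563 + 5425} = \frac{42086}{-22138} = 42086 \left(- \frac{1}{22138}\right) = - \frac{21043}{11069}$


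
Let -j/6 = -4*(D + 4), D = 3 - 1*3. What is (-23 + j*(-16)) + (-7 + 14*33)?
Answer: -1104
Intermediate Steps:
D = 0 (D = 3 - 3 = 0)
j = 96 (j = -(-24)*(0 + 4) = -(-24)*4 = -6*(-16) = 96)
(-23 + j*(-16)) + (-7 + 14*33) = (-23 + 96*(-16)) + (-7 + 14*33) = (-23 - 1536) + (-7 + 462) = -1559 + 455 = -1104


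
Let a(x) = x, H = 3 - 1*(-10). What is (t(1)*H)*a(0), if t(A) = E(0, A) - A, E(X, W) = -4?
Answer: 0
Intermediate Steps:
H = 13 (H = 3 + 10 = 13)
t(A) = -4 - A
(t(1)*H)*a(0) = ((-4 - 1*1)*13)*0 = ((-4 - 1)*13)*0 = -5*13*0 = -65*0 = 0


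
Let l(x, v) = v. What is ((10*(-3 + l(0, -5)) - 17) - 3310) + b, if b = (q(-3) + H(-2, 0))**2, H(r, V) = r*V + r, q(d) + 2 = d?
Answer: -3358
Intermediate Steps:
q(d) = -2 + d
H(r, V) = r + V*r (H(r, V) = V*r + r = r + V*r)
b = 49 (b = ((-2 - 3) - 2*(1 + 0))**2 = (-5 - 2*1)**2 = (-5 - 2)**2 = (-7)**2 = 49)
((10*(-3 + l(0, -5)) - 17) - 3310) + b = ((10*(-3 - 5) - 17) - 3310) + 49 = ((10*(-8) - 17) - 3310) + 49 = ((-80 - 17) - 3310) + 49 = (-97 - 3310) + 49 = -3407 + 49 = -3358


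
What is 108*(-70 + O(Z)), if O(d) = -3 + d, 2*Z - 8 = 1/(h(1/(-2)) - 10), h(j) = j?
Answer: -52200/7 ≈ -7457.1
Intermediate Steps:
Z = 83/21 (Z = 4 + 1/(2*(1/(-2) - 10)) = 4 + 1/(2*(1*(-½) - 10)) = 4 + 1/(2*(-½ - 10)) = 4 + 1/(2*(-21/2)) = 4 + (½)*(-2/21) = 4 - 1/21 = 83/21 ≈ 3.9524)
108*(-70 + O(Z)) = 108*(-70 + (-3 + 83/21)) = 108*(-70 + 20/21) = 108*(-1450/21) = -52200/7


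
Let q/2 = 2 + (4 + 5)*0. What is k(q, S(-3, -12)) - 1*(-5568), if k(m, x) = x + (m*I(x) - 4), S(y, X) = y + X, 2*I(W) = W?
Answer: 5519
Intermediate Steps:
I(W) = W/2
q = 4 (q = 2*(2 + (4 + 5)*0) = 2*(2 + 9*0) = 2*(2 + 0) = 2*2 = 4)
S(y, X) = X + y
k(m, x) = -4 + x + m*x/2 (k(m, x) = x + (m*(x/2) - 4) = x + (m*x/2 - 4) = x + (-4 + m*x/2) = -4 + x + m*x/2)
k(q, S(-3, -12)) - 1*(-5568) = (-4 + (-12 - 3) + (½)*4*(-12 - 3)) - 1*(-5568) = (-4 - 15 + (½)*4*(-15)) + 5568 = (-4 - 15 - 30) + 5568 = -49 + 5568 = 5519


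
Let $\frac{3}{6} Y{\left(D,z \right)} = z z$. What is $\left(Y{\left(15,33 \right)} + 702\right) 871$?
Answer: $2508480$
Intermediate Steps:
$Y{\left(D,z \right)} = 2 z^{2}$ ($Y{\left(D,z \right)} = 2 z z = 2 z^{2}$)
$\left(Y{\left(15,33 \right)} + 702\right) 871 = \left(2 \cdot 33^{2} + 702\right) 871 = \left(2 \cdot 1089 + 702\right) 871 = \left(2178 + 702\right) 871 = 2880 \cdot 871 = 2508480$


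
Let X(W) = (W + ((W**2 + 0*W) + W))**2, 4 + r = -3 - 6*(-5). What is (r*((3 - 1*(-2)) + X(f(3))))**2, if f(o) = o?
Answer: 27984100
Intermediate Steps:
r = 23 (r = -4 + (-3 - 6*(-5)) = -4 + (-3 - 1*(-30)) = -4 + (-3 + 30) = -4 + 27 = 23)
X(W) = (W**2 + 2*W)**2 (X(W) = (W + ((W**2 + 0) + W))**2 = (W + (W**2 + W))**2 = (W + (W + W**2))**2 = (W**2 + 2*W)**2)
(r*((3 - 1*(-2)) + X(f(3))))**2 = (23*((3 - 1*(-2)) + 3**2*(2 + 3)**2))**2 = (23*((3 + 2) + 9*5**2))**2 = (23*(5 + 9*25))**2 = (23*(5 + 225))**2 = (23*230)**2 = 5290**2 = 27984100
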